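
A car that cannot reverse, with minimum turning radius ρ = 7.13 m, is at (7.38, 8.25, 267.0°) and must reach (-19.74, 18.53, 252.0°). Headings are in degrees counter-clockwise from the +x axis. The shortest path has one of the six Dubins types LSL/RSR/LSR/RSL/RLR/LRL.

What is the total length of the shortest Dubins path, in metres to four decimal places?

49.9666 m

Let ψ = atan2(Δy, Δx) = atan2(10.28, -27.12) = 159.2405° be the start→goal bearing.
Normalize: d = |goal − start| / ρ = 29.002979/7.13 = 4.067739, α = (θ_start − ψ) mod 360° = 107.7595° = 1.880758 rad, β = (θ_goal − ψ) mod 360° = 92.7595° = 1.618959 rad.
Common terms: sin α = 0.952345, cos α = -0.305022, sin β = 0.998840, cos β = -0.048144, cos(α−β) = 0.965926, d² = 16.546501. Work in radians in the unit-radius frame; every candidate has L = ρ·(t + p + q).
LSL: p² = 2 + d² − 2cos(α−β) + 2d(sin α − sin β) = 16.236388; p = √p² = 4.029440; φ = atan2(cos β − cos α, d + sin α − sin β) = 0.063794 rad; t = (φ − α) mod 2π = 4.466221 rad, q = (β − φ) mod 2π = 1.555165 rad → L = 7.13·(4.466221 + 4.029440 + 1.555165) = 7.13·10.050826 = 71.662390 m
RSR: p² = 2 + d² − 2cos(α−β) + 2d(sin β − sin α) = 16.992910; p = √p² = 4.122246; φ = atan2(cos α − cos β, d − sin α + sin β) = -0.062356 rad; t = (α − φ) mod 2π = 1.943114 rad, q = (φ − β) mod 2π = 4.601871 rad → L = 7.13·(1.943114 + 4.122246 + 4.601871) = 7.13·10.667230 = 76.057353 m
LSR: p² = d² − 2 + 2cos(α−β) + 2d(sin α + sin β) = 32.352180; p = √p² = 5.687898; φ = atan2(−cos α − cos β, d + sin α + sin β) − atan2(−2, p) = 0.396729 rad; t = (φ − α) mod 2π = 4.799156 rad, q = (φ − β) mod 2π = 5.060956 rad → L = 7.13·(4.799156 + 5.687898 + 5.060956) = 7.13·15.548010 = 110.857310 m
RSL: p² = d² − 2 + 2cos(α−β) − 2d(sin α + sin β) = 0.604525; p = √p² = 0.777512; φ = atan2(cos α + cos β, d − sin α − sin β) − atan2(2, p) = -1.365356 rad; t = (α − φ) mod 2π = 3.246115 rad, q = (β − φ) mod 2π = 2.984315 rad → L = 7.13·(3.246115 + 0.777512 + 2.984315) = 7.13·7.007942 = 49.966629 m
RLR: c = (6 − d² + 2cos(α−β) + 2d(sin α − sin β))/8 = -1.124114, |c| > 1 → infeasible
LRL: c = (6 − d² + 2cos(α−β) − 2d(sin α − sin β))/8 = -1.029548, |c| > 1 → infeasible
Shortest: RSL with L = 49.966629 m ≈ 49.9666 m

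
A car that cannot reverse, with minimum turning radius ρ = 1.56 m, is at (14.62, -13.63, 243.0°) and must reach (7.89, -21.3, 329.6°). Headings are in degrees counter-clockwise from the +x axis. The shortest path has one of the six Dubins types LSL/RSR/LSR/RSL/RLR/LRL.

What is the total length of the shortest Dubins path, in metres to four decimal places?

11.6441 m

Let ψ = atan2(Δy, Δx) = atan2(-7.67, -6.73) = -131.2652° be the start→goal bearing.
Normalize: d = |goal − start| / ρ = 10.204009/1.56 = 6.541031, α = (θ_start − ψ) mod 360° = 14.2652° = 0.248974 rad, β = (θ_goal − ψ) mod 360° = 100.8652° = 1.760429 rad.
Common terms: sin α = 0.246410, cos α = 0.969166, sin β = 0.982074, cos β = -0.188498, cos(α−β) = 0.059306, d² = 42.785092. Work in radians in the unit-radius frame; every candidate has L = ρ·(t + p + q).
LSL: p² = 2 + d² − 2cos(α−β) + 2d(sin α − sin β) = 35.042479; p = √p² = 5.919669; φ = atan2(cos β − cos α, d + sin α − sin β) = -0.196831 rad; t = (φ − α) mod 2π = 5.837381 rad, q = (β − φ) mod 2π = 1.957260 rad → L = 1.56·(5.837381 + 5.919669 + 1.957260) = 1.56·13.714309 = 21.394322 m
RSR: p² = 2 + d² − 2cos(α−β) + 2d(sin β − sin α) = 54.290480; p = √p² = 7.368207; φ = atan2(cos α − cos β, d − sin α + sin β) = 0.157770 rad; t = (α − φ) mod 2π = 0.091204 rad, q = (φ − β) mod 2π = 4.680526 rad → L = 1.56·(0.091204 + 7.368207 + 4.680526) = 1.56·12.139938 = 18.938303 m
LSR: p² = d² − 2 + 2cos(α−β) + 2d(sin α + sin β) = 56.974799; p = √p² = 7.548165; φ = atan2(−cos α − cos β, d + sin α + sin β) − atan2(−2, p) = 0.158871 rad; t = (φ − α) mod 2π = 6.193082 rad, q = (φ − β) mod 2π = 4.681627 rad → L = 1.56·(6.193082 + 7.548165 + 4.681627) = 1.56·18.422875 = 28.739684 m
RSL: p² = d² − 2 + 2cos(α−β) − 2d(sin α + sin β) = 24.832610; p = √p² = 4.983233; φ = atan2(cos α + cos β, d − sin α − sin β) − atan2(2, p) = -0.235762 rad; t = (α − φ) mod 2π = 0.484736 rad, q = (β − φ) mod 2π = 1.996192 rad → L = 1.56·(0.484736 + 4.983233 + 1.996192) = 1.56·7.464161 = 11.644091 m
RLR: c = (6 − d² + 2cos(α−β) + 2d(sin α − sin β))/8 = -5.786310, |c| > 1 → infeasible
LRL: c = (6 − d² + 2cos(α−β) − 2d(sin α − sin β))/8 = -3.380310, |c| > 1 → infeasible
Shortest: RSL with L = 11.644091 m ≈ 11.6441 m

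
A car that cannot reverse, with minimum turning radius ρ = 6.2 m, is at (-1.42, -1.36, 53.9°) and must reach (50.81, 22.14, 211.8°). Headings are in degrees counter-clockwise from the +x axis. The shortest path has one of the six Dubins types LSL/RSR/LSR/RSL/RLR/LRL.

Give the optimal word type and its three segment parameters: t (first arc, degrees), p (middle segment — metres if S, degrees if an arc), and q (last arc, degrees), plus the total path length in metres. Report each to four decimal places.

Let ψ = atan2(Δy, Δx) = atan2(23.50, 52.23) = 24.2246° be the start→goal bearing.
Normalize: d = |goal − start| / ρ = 57.273230/6.2 = 9.237618, α = (θ_start − ψ) mod 360° = 29.6754° = 0.517934 rad, β = (θ_goal − ψ) mod 360° = 187.5754° = 3.273809 rad.
Common terms: sin α = 0.495086, cos α = 0.868844, sin β = -0.131832, cos β = -0.991272, cos(α−β) = -0.926529, d² = 85.333582. Work in radians in the unit-radius frame; every candidate has L = ρ·(t + p + q).
LSL: p² = 2 + d² − 2cos(α−β) + 2d(sin α − sin β) = 100.769098; p = √p² = 10.038381; φ = atan2(cos β − cos α, d + sin α − sin β) = -0.186378 rad; t = (φ − α) mod 2π = 5.578874 rad, q = (β − φ) mod 2π = 3.460187 rad → L = 6.2·(5.578874 + 10.038381 + 3.460187) = 6.2·19.077441 = 118.280137 m
RSR: p² = 2 + d² − 2cos(α−β) + 2d(sin β − sin α) = 77.604181; p = √p² = 8.809324; φ = atan2(cos α − cos β, d − sin α + sin β) = 0.212754 rad; t = (α − φ) mod 2π = 0.305180 rad, q = (φ − β) mod 2π = 3.222131 rad → L = 6.2·(0.305180 + 8.809324 + 3.222131) = 6.2·12.336634 = 76.487131 m
LSR: p² = d² − 2 + 2cos(α−β) + 2d(sin α + sin β) = 88.191742; p = √p² = 9.391046; φ = atan2(−cos α − cos β, d + sin α + sin β) − atan2(−2, p) = 0.222585 rad; t = (φ − α) mod 2π = 5.987836 rad, q = (φ − β) mod 2π = 3.231961 rad → L = 6.2·(5.987836 + 9.391046 + 3.231961) = 6.2·18.610843 = 115.387227 m
RSL: p² = d² − 2 + 2cos(α−β) − 2d(sin α + sin β) = 74.769307; p = √p² = 8.646925; φ = atan2(cos α + cos β, d − sin α − sin β) − atan2(2, p) = -0.241094 rad; t = (α − φ) mod 2π = 0.759028 rad, q = (β − φ) mod 2π = 3.514903 rad → L = 6.2·(0.759028 + 8.646925 + 3.514903) = 6.2·12.920856 = 80.109307 m
RLR: c = (6 − d² + 2cos(α−β) + 2d(sin α − sin β))/8 = -8.700523, |c| > 1 → infeasible
LRL: c = (6 − d² + 2cos(α−β) − 2d(sin α − sin β))/8 = -11.596137, |c| > 1 → infeasible
Shortest: RSR with L = 76.487131 m ≈ 76.4871 m
Convert RSR to answer units (arcs ×180/π): t = 0.305180·180/π = 17.4855°, p = ρ·p = 6.2·8.809324 = 54.6178 m, q = 3.222131·180/π = 184.6145°, L = 76.4871 m.

RSR: t = 17.4855°, p = 54.6178 m, q = 184.6145°, L = 76.4871 m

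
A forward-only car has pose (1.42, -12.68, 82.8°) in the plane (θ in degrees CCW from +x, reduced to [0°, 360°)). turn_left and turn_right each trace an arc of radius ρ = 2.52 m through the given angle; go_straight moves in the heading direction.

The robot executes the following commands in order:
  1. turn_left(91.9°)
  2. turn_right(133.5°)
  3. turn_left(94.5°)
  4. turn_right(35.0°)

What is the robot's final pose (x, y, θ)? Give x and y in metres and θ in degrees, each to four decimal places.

(-2.8905, -0.4143, 100.7000°)

set_pose: (x, y, θ) = (1.4200, -12.6800, 82.8000°), ρ = 2.52
turn_left(91.9°): centre at ρ to the left, rotate +91.9° → (-0.8474, -9.8549, 174.7000°)
turn_right(133.5°): centre at ρ to the right, rotate −133.5° → (-2.2745, -5.4496, 41.2000°)
turn_left(94.5°): centre at ρ to the left, rotate +94.5° → (-2.1744, -1.7500, 135.7000°)
turn_right(35.0°): centre at ρ to the right, rotate −35.0° → (-2.8905, -0.4143, 100.7000°)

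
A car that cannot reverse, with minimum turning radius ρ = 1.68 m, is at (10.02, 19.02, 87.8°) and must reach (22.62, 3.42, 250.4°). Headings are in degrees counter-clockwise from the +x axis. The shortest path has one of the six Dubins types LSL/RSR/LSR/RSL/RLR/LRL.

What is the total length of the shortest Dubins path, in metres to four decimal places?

Let ψ = atan2(Δy, Δx) = atan2(-15.60, 12.60) = -51.0725° be the start→goal bearing.
Normalize: d = |goal − start| / ρ = 20.052930/1.68 = 11.936268, α = (θ_start − ψ) mod 360° = 138.8725° = 2.423782 rad, β = (θ_goal − ψ) mod 360° = 301.4725° = 5.261687 rad.
Common terms: sin α = 0.657737, cos α = -0.753247, sin β = -0.852891, cos β = 0.522089, cos(α−β) = -0.954240, d² = 142.474490. Work in radians in the unit-radius frame; every candidate has L = ρ·(t + p + q).
LSL: p² = 2 + d² − 2cos(α−β) + 2d(sin α − sin β) = 182.445507; p = √p² = 13.507239; φ = atan2(cos β − cos α, d + sin α − sin β) = 0.094560 rad; t = (φ − α) mod 2π = 3.953963 rad, q = (β − φ) mod 2π = 5.167127 rad → L = 1.68·(3.953963 + 13.507239 + 5.167127) = 1.68·22.628330 = 38.015594 m
RSR: p² = 2 + d² − 2cos(α−β) + 2d(sin β − sin α) = 110.320434; p = √p² = 10.503353; φ = atan2(cos α − cos β, d − sin α + sin β) = -0.121722 rad; t = (α − φ) mod 2π = 2.545504 rad, q = (φ − β) mod 2π = 0.899776 rad → L = 1.68·(2.545504 + 10.503353 + 0.899776) = 1.68·13.948633 = 23.433704 m
LSR: p² = d² − 2 + 2cos(α−β) + 2d(sin α + sin β) = 133.907193; p = √p² = 11.571828; φ = atan2(−cos α − cos β, d + sin α + sin β) − atan2(−2, p) = 0.190828 rad; t = (φ − α) mod 2π = 4.050232 rad, q = (φ − β) mod 2π = 1.212327 rad → L = 1.68·(4.050232 + 11.571828 + 1.212327) = 1.68·16.834386 = 28.281769 m
RSL: p² = d² − 2 + 2cos(α−β) − 2d(sin α + sin β) = 143.224826; p = √p² = 11.967657; φ = atan2(cos α + cos β, d − sin α − sin β) − atan2(2, p) = -0.184639 rad; t = (α − φ) mod 2π = 2.608421 rad, q = (β − φ) mod 2π = 5.446326 rad → L = 1.68·(2.608421 + 11.967657 + 5.446326) = 1.68·20.022404 = 33.637639 m
RLR: c = (6 − d² + 2cos(α−β) + 2d(sin α − sin β))/8 = -12.790054, |c| > 1 → infeasible
LRL: c = (6 − d² + 2cos(α−β) − 2d(sin α − sin β))/8 = -21.805688, |c| > 1 → infeasible
Shortest: RSR with L = 23.433704 m ≈ 23.4337 m

23.4337 m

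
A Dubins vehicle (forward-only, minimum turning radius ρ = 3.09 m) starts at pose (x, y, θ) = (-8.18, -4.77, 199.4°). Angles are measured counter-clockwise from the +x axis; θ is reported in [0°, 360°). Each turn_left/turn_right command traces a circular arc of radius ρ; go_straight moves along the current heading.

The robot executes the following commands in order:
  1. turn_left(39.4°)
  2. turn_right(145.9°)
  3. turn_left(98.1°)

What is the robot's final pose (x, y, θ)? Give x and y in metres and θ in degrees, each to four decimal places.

(-19.2015, -1.7626, 191.0000°)

set_pose: (x, y, θ) = (-8.1800, -4.7700, 199.4000°), ρ = 3.09
turn_left(39.4°): centre at ρ to the left, rotate +39.4° → (-9.7967, -6.0839, 238.8000°)
turn_right(145.9°): centre at ρ to the right, rotate −145.9° → (-15.5258, -4.6395, 92.9000°)
turn_left(98.1°): centre at ρ to the left, rotate +98.1° → (-19.2015, -1.7626, 191.0000°)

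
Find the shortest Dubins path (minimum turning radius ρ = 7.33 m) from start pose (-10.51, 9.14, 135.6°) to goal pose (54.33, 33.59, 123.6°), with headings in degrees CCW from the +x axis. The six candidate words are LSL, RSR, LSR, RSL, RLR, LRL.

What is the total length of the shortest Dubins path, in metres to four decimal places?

86.7686 m

Let ψ = atan2(Δy, Δx) = atan2(24.45, 64.84) = 20.6606° be the start→goal bearing.
Normalize: d = |goal − start| / ρ = 69.296667/7.33 = 9.453843, α = (θ_start − ψ) mod 360° = 114.9394° = 2.006072 rad, β = (θ_goal − ψ) mod 360° = 102.9394° = 1.796632 rad.
Common terms: sin α = 0.906754, cos α = -0.421660, sin β = 0.974607, cos β = -0.223921, cos(α−β) = 0.978148, d² = 89.375143. Work in radians in the unit-radius frame; every candidate has L = ρ·(t + p + q).
LSL: p² = 2 + d² − 2cos(α−β) + 2d(sin α − sin β) = 88.135898; p = √p² = 9.388072; φ = atan2(cos β − cos α, d + sin α − sin β) = 0.021064 rad; t = (φ − α) mod 2π = 4.298178 rad, q = (β − φ) mod 2π = 1.775568 rad → L = 7.33·(4.298178 + 9.388072 + 1.775568) = 7.33·15.461818 = 113.335125 m
RSR: p² = 2 + d² − 2cos(α−β) + 2d(sin β − sin α) = 90.701797; p = √p² = 9.523749; φ = atan2(cos α − cos β, d − sin α + sin β) = -0.020764 rad; t = (α − φ) mod 2π = 2.026836 rad, q = (φ − β) mod 2π = 4.465789 rad → L = 7.33·(2.026836 + 9.523749 + 4.465789) = 7.33·16.016374 = 117.400021 m
LSR: p² = d² − 2 + 2cos(α−β) + 2d(sin α + sin β) = 124.903625; p = √p² = 11.176029; φ = atan2(−cos α − cos β, d + sin α + sin β) − atan2(−2, p) = 0.233972 rad; t = (φ − α) mod 2π = 4.511086 rad, q = (φ − β) mod 2π = 4.720525 rad → L = 7.33·(4.511086 + 11.176029 + 4.720525) = 7.33·20.407640 = 149.588002 m
RSL: p² = d² − 2 + 2cos(α−β) − 2d(sin α + sin β) = 53.759251; p = √p² = 7.332070; φ = atan2(cos α + cos β, d − sin α − sin β) − atan2(2, p) = -0.351344 rad; t = (α − φ) mod 2π = 2.357415 rad, q = (β − φ) mod 2π = 2.147976 rad → L = 7.33·(2.357415 + 7.332070 + 2.147976) = 7.33·11.837461 = 86.768592 m
RLR: c = (6 − d² + 2cos(α−β) + 2d(sin α − sin β))/8 = -10.337725, |c| > 1 → infeasible
LRL: c = (6 − d² + 2cos(α−β) − 2d(sin α − sin β))/8 = -10.016987, |c| > 1 → infeasible
Shortest: RSL with L = 86.768592 m ≈ 86.7686 m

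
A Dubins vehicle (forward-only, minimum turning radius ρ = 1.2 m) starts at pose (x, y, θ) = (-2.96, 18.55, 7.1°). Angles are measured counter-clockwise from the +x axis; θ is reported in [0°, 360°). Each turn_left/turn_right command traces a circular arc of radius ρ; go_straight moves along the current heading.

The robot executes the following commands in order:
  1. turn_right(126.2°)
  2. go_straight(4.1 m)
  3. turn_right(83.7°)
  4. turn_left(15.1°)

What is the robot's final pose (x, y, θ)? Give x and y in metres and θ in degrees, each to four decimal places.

(-5.5749, 12.7534, 172.3000°)

set_pose: (x, y, θ) = (-2.9600, 18.5500, 7.1000°), ρ = 1.2
turn_right(126.2°): centre at ρ to the right, rotate −126.2° → (-1.7632, 16.7756, -119.1000° ≡ 240.9000°)
go_straight(4.1): x += 4.1·cos θ, y += 4.1·sin θ → (-3.7571, 13.1931, 240.9000°)
turn_right(83.7°): centre at ρ to the right, rotate −83.7° → (-5.2707, 12.6705, 157.2000°)
turn_left(15.1°): centre at ρ to the left, rotate +15.1° → (-5.5749, 12.7534, 172.3000°)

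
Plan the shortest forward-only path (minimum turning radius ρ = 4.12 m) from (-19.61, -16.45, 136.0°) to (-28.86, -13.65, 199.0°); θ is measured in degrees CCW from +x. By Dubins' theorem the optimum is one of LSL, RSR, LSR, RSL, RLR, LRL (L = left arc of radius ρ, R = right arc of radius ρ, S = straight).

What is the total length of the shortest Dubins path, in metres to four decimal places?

Let ψ = atan2(Δy, Δx) = atan2(2.80, -9.25) = 163.1588° be the start→goal bearing.
Normalize: d = |goal − start| / ρ = 9.664497/4.12 = 2.345752, α = (θ_start − ψ) mod 360° = 332.8412° = 5.809175 rad, β = (θ_goal − ψ) mod 360° = 35.8412° = 0.625547 rad.
Common terms: sin α = -0.456458, cos α = 0.889745, sin β = 0.585541, cos β = 0.810643, cos(α−β) = 0.453990, d² = 5.502551. Work in radians in the unit-radius frame; every candidate has L = ρ·(t + p + q).
LSL: p² = 2 + d² − 2cos(α−β) + 2d(sin α − sin β) = 1.706028; p = √p² = 1.306150; φ = atan2(cos β − cos α, d + sin α − sin β) = -0.060598 rad; t = (φ − α) mod 2π = 0.413412 rad, q = (β − φ) mod 2π = 0.686145 rad → L = 4.12·(0.413412 + 1.306150 + 0.686145) = 4.12·2.405708 = 9.911515 m
RSR: p² = 2 + d² − 2cos(α−β) + 2d(sin β − sin α) = 11.483112; p = √p² = 3.388674; φ = atan2(cos α − cos β, d − sin α + sin β) = 0.023345 rad; t = (α − φ) mod 2π = 5.785830 rad, q = (φ − β) mod 2π = 5.680983 rad → L = 4.12·(5.785830 + 3.388674 + 5.680983) = 4.12·14.855487 = 61.204607 m
LSR: p² = d² − 2 + 2cos(α−β) + 2d(sin α + sin β) = 5.016124; p = √p² = 2.239670; φ = atan2(−cos α − cos β, d + sin α + sin β) − atan2(−2, p) = 0.126932 rad; t = (φ − α) mod 2π = 0.600942 rad, q = (φ − β) mod 2π = 5.784570 rad → L = 4.12·(0.600942 + 2.239670 + 5.784570) = 4.12·8.625182 = 35.535751 m
RSL: p² = d² − 2 + 2cos(α−β) − 2d(sin α + sin β) = 3.804940; p = √p² = 1.950626; φ = atan2(cos α + cos β, d − sin α − sin β) − atan2(2, p) = -0.143545 rad; t = (α − φ) mod 2π = 5.952720 rad, q = (β − φ) mod 2π = 0.769092 rad → L = 4.12·(5.952720 + 1.950626 + 0.769092) = 4.12·8.672438 = 35.730444 m
RLR: c = (6 − d² + 2cos(α−β) + 2d(sin α − sin β))/8 = -0.435389; p = 2π − arccos c = 4.261919 rad; φ = atan2(cos α − cos β, d − sin α + sin β) = 0.023345 rad; t = (α − φ + p/2) mod 2π = 1.633604 rad, q = (α − β − t + p) mod 2π = 1.528757 rad → L = 4.12·(1.633604 + 4.261919 + 1.528757) = 4.12·7.424280 = 30.588033 m
LRL: c = (6 − d² + 2cos(α−β) − 2d(sin α − sin β))/8 = 0.786746; p = 2π − arccos c = 5.617909 rad; φ = atan2(cos β − cos α, d + sin α − sin β) = -0.060598 rad; t = (φ − α + p/2) mod 2π = 3.222367 rad, q = (β − α − t + p) mod 2π = 3.495100 rad → L = 4.12·(3.222367 + 5.617909 + 3.495100) = 4.12·12.335376 = 50.821750 m
Shortest: LSL with L = 9.911515 m ≈ 9.9115 m

9.9115 m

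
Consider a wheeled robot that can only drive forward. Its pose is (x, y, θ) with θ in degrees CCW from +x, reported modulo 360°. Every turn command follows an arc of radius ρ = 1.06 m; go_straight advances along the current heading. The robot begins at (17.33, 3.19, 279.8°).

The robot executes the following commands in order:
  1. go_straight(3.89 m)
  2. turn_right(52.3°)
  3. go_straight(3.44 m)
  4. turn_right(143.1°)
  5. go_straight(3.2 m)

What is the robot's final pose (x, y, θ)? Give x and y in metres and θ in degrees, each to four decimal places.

set_pose: (x, y, θ) = (17.3300, 3.1900, 279.8000°), ρ = 1.06
go_straight(3.89): x += 3.89·cos θ, y += 3.89·sin θ → (17.9921, -0.6432, 279.8000°)
turn_right(52.3°): centre at ρ to the right, rotate −52.3° → (17.7291, -1.5398, 227.5000°)
go_straight(3.44): x += 3.44·cos θ, y += 3.44·sin θ → (15.4051, -4.0760, 227.5000°)
turn_right(143.1°): centre at ρ to the right, rotate −143.1° → (13.5686, -3.2565, 84.4000°)
go_straight(3.2): x += 3.2·cos θ, y += 3.2·sin θ → (13.8809, -0.0717, 84.4000°)

(13.8809, -0.0717, 84.4000°)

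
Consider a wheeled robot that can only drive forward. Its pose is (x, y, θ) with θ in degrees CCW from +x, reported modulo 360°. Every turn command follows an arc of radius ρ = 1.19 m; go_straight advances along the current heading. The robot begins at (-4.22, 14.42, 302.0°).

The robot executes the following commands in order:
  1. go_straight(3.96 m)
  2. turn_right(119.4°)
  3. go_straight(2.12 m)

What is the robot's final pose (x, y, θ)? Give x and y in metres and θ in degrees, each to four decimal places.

(-5.1945, 9.1462, 182.6000°)

set_pose: (x, y, θ) = (-4.2200, 14.4200, 302.0000°), ρ = 1.19
go_straight(3.96): x += 3.96·cos θ, y += 3.96·sin θ → (-2.1215, 11.0617, 302.0000°)
turn_right(119.4°): centre at ρ to the right, rotate −119.4° → (-3.0767, 9.2424, 182.6000°)
go_straight(2.12): x += 2.12·cos θ, y += 2.12·sin θ → (-5.1945, 9.1462, 182.6000°)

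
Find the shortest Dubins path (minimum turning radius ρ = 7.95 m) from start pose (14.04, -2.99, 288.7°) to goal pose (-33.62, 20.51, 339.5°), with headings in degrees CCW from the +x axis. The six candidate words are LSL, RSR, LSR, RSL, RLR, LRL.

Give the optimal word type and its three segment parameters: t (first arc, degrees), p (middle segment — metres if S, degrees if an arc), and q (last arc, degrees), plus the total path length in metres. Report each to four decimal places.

RSR: t = 132.1358°, p = 46.7722 m, q = 177.0642°, L = 89.6749 m

Let ψ = atan2(Δy, Δx) = atan2(23.50, -47.66) = 153.7532° be the start→goal bearing.
Normalize: d = |goal − start| / ρ = 53.138739/7.95 = 6.684118, α = (θ_start − ψ) mod 360° = 134.9468° = 2.355266 rad, β = (θ_goal − ψ) mod 360° = 185.7468° = 3.241893 rad.
Common terms: sin α = 0.707763, cos α = -0.706450, sin β = -0.100132, cos β = -0.994974, cos(α−β) = 0.632029, d² = 44.677435. Work in radians in the unit-radius frame; every candidate has L = ρ·(t + p + q).
LSL: p² = 2 + d² − 2cos(α−β) + 2d(sin α − sin β) = 56.213515; p = √p² = 7.497567; φ = atan2(cos β − cos α, d + sin α − sin β) = -0.038492 rad; t = (φ − α) mod 2π = 3.889427 rad, q = (β − φ) mod 2π = 3.280385 rad → L = 7.95·(3.889427 + 7.497567 + 3.280385) = 7.95·14.667380 = 116.605670 m
RSR: p² = 2 + d² − 2cos(α−β) + 2d(sin β − sin α) = 34.613238; p = √p² = 5.883302; φ = atan2(cos α − cos β, d − sin α + sin β) = 0.049061 rad; t = (α − φ) mod 2π = 2.306205 rad, q = (φ − β) mod 2π = 3.090353 rad → L = 7.95·(2.306205 + 5.883302 + 3.090353) = 7.95·11.279860 = 89.674885 m
LSR: p² = d² − 2 + 2cos(α−β) + 2d(sin α + sin β) = 52.064443; p = √p² = 7.215570; φ = atan2(−cos α − cos β, d + sin α + sin β) − atan2(−2, p) = 0.499624 rad; t = (φ − α) mod 2π = 4.427544 rad, q = (φ − β) mod 2π = 3.540916 rad → L = 7.95·(4.427544 + 7.215570 + 3.540916) = 7.95·15.184030 = 120.713036 m
RSL: p² = d² − 2 + 2cos(α−β) − 2d(sin α + sin β) = 35.818544; p = √p² = 5.984860; φ = atan2(cos α + cos β, d − sin α − sin β) − atan2(2, p) = -0.595519 rad; t = (α − φ) mod 2π = 2.950785 rad, q = (β − φ) mod 2π = 3.837412 rad → L = 7.95·(2.950785 + 5.984860 + 3.837412) = 7.95·12.773057 = 101.545803 m
RLR: c = (6 − d² + 2cos(α−β) + 2d(sin α − sin β))/8 = -3.326655, |c| > 1 → infeasible
LRL: c = (6 − d² + 2cos(α−β) − 2d(sin α − sin β))/8 = -6.026689, |c| > 1 → infeasible
Shortest: RSR with L = 89.674885 m ≈ 89.6749 m
Convert RSR to answer units (arcs ×180/π): t = 2.306205·180/π = 132.1358°, p = ρ·p = 7.95·5.883302 = 46.7722 m, q = 3.090353·180/π = 177.0642°, L = 89.6749 m.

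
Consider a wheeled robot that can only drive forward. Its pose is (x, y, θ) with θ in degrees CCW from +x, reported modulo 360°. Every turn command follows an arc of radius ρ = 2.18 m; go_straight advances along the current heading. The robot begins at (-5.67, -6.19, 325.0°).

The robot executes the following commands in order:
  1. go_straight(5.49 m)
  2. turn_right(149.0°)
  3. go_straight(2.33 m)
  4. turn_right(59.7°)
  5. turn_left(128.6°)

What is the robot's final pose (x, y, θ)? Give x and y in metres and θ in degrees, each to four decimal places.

set_pose: (x, y, θ) = (-5.6700, -6.1900, 325.0000°), ρ = 2.18
go_straight(5.49): x += 5.49·cos θ, y += 5.49·sin θ → (-1.1729, -9.3389, 325.0000°)
turn_right(149.0°): centre at ρ to the right, rotate −149.0° → (-2.5753, -13.2994, 176.0000°)
go_straight(2.33): x += 2.33·cos θ, y += 2.33·sin θ → (-4.8996, -13.1368, 176.0000°)
turn_right(59.7°): centre at ρ to the right, rotate −59.7° → (-6.7019, -11.9280, 116.3000°)
turn_left(128.6°): centre at ρ to the left, rotate +128.6° → (-10.6304, -11.9692, 244.9000°)

(-10.6304, -11.9692, 244.9000°)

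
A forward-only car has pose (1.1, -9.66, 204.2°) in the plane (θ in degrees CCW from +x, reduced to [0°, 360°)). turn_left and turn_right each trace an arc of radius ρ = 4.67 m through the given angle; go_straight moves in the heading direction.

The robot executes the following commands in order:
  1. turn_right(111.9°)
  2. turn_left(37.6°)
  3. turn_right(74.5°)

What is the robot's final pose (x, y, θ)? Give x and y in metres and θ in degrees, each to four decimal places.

set_pose: (x, y, θ) = (1.1000, -9.6600, 204.2000°), ρ = 4.67
turn_right(111.9°): centre at ρ to the right, rotate −111.9° → (-5.4806, -5.5878, 92.3000°)
turn_left(37.6°): centre at ρ to the left, rotate +37.6° → (-6.5642, -2.7797, 129.9000°)
turn_right(74.5°): centre at ρ to the right, rotate −74.5° → (-6.8255, 2.8677, 55.4000°)

(-6.8255, 2.8677, 55.4000°)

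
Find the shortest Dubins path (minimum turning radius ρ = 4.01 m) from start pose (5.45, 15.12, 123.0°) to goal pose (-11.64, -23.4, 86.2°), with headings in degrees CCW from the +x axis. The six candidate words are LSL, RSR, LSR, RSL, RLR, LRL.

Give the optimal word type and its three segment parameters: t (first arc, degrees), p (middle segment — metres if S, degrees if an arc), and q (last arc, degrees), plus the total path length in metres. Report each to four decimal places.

Let ψ = atan2(Δy, Δx) = atan2(-38.52, -17.09) = -113.9252° be the start→goal bearing.
Normalize: d = |goal − start| / ρ = 42.140936/4.01 = 10.508962, α = (θ_start − ψ) mod 360° = 236.9252° = 4.135125 rad, β = (θ_goal − ψ) mod 360° = 200.1252° = 3.492844 rad.
Common terms: sin α = -0.837959, cos α = -0.545733, sin β = -0.344073, cos β = -0.938943, cos(α−β) = 0.800731, d² = 110.438275. Work in radians in the unit-radius frame; every candidate has L = ρ·(t + p + q).
LSL: p² = 2 + d² − 2cos(α−β) + 2d(sin α − sin β) = 100.456353; p = √p² = 10.022792; φ = atan2(cos β − cos α, d + sin α − sin β) = -0.039242 rad; t = (φ − α) mod 2π = 2.108819 rad, q = (β − φ) mod 2π = 3.532086 rad → L = 4.01·(2.108819 + 10.022792 + 3.532086) = 4.01·15.663696 = 62.811420 m
RSR: p² = 2 + d² − 2cos(α−β) + 2d(sin β − sin α) = 121.217270; p = √p² = 11.009871; φ = atan2(cos α − cos β, d − sin α + sin β) = 0.035722 rad; t = (α − φ) mod 2π = 4.099403 rad, q = (φ − β) mod 2π = 2.826063 rad → L = 4.01·(4.099403 + 11.009871 + 2.826063) = 4.01·17.935338 = 71.920705 m
LSR: p² = d² − 2 + 2cos(α−β) + 2d(sin α + sin β) = 85.195881; p = √p² = 9.230161; φ = atan2(−cos α − cos β, d + sin α + sin β) − atan2(−2, p) = 0.371240 rad; t = (φ − α) mod 2π = 2.519300 rad, q = (φ − β) mod 2π = 3.161581 rad → L = 4.01·(2.519300 + 9.230161 + 3.161581) = 4.01·14.911042 = 59.793279 m
RSL: p² = d² − 2 + 2cos(α−β) − 2d(sin α + sin β) = 134.883594; p = √p² = 11.613940; φ = atan2(cos α + cos β, d − sin α − sin β) − atan2(2, p) = -0.296851 rad; t = (α − φ) mod 2π = 4.431976 rad, q = (β − φ) mod 2π = 3.789695 rad → L = 4.01·(4.431976 + 11.613940 + 3.789695) = 4.01·19.835611 = 79.540801 m
RLR: c = (6 − d² + 2cos(α−β) + 2d(sin α − sin β))/8 = -14.152159, |c| > 1 → infeasible
LRL: c = (6 − d² + 2cos(α−β) − 2d(sin α − sin β))/8 = -11.557044, |c| > 1 → infeasible
Shortest: LSR with L = 59.793279 m ≈ 59.7933 m
Convert LSR to answer units (arcs ×180/π): t = 2.519300·180/π = 144.3452°, p = ρ·p = 4.01·9.230161 = 37.0129 m, q = 3.161581·180/π = 181.1452°, L = 59.7933 m.

LSR: t = 144.3452°, p = 37.0129 m, q = 181.1452°, L = 59.7933 m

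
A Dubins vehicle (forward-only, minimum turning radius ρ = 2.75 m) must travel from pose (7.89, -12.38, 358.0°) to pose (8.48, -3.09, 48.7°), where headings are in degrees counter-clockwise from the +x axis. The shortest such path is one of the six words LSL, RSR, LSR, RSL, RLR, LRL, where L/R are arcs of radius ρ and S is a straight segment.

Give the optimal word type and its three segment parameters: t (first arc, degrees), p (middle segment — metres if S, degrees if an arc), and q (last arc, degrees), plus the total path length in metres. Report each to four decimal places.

RLR: t = 28.8116°, p = 211.4913°, q = 131.9797°, L = 17.8683 m

Let ψ = atan2(Δy, Δx) = atan2(9.29, 0.59) = 86.3661° be the start→goal bearing.
Normalize: d = |goal − start| / ρ = 9.308716/2.75 = 3.384988, α = (θ_start − ψ) mod 360° = 271.6339° = 4.740906 rad, β = (θ_goal − ψ) mod 360° = 322.3339° = 5.625788 rad.
Common terms: sin α = -0.999593, cos α = 0.028514, sin β = -0.611058, cos β = 0.791585, cos(α−β) = 0.633381, d² = 11.458142. Work in radians in the unit-radius frame; every candidate has L = ρ·(t + p + q).
LSL: p² = 2 + d² − 2cos(α−β) + 2d(sin α − sin β) = 9.561008; p = √p² = 3.092088; φ = atan2(cos β − cos α, d + sin α − sin β) = 0.249358 rad; t = (φ − α) mod 2π = 1.791637 rad, q = (β − φ) mod 2π = 5.376430 rad → L = 2.75·(1.791637 + 3.092088 + 5.376430) = 2.75·10.260155 = 28.215427 m
RSR: p² = 2 + d² − 2cos(α−β) + 2d(sin β − sin α) = 14.821753; p = √p² = 3.849903; φ = atan2(cos α − cos β, d − sin α + sin β) = -0.199527 rad; t = (α − φ) mod 2π = 4.940433 rad, q = (φ − β) mod 2π = 0.457870 rad → L = 2.75·(4.940433 + 3.849903 + 0.457870) = 2.75·9.248206 = 25.432567 m
LSR: p² = d² − 2 + 2cos(α−β) + 2d(sin α + sin β) = -0.179170 < 0 → infeasible
RSL: p² = d² − 2 + 2cos(α−β) − 2d(sin α + sin β) = 21.628977; p = √p² = 4.650696; φ = atan2(cos α + cos β, d − sin α − sin β) − atan2(2, p) = -0.243423 rad; t = (α − φ) mod 2π = 4.984329 rad, q = (β − φ) mod 2π = 5.869211 rad → L = 2.75·(4.984329 + 4.650696 + 5.869211) = 2.75·15.504237 = 42.636651 m
RLR: c = (6 − d² + 2cos(α−β) + 2d(sin α − sin β))/8 = -0.852719; p = 2π − arccos c = 3.691220 rad; φ = atan2(cos α − cos β, d − sin α + sin β) = -0.199527 rad; t = (α − φ + p/2) mod 2π = 0.502858 rad, q = (α − β − t + p) mod 2π = 2.303480 rad → L = 2.75·(0.502858 + 3.691220 + 2.303480) = 2.75·6.497559 = 17.868286 m
LRL: c = (6 − d² + 2cos(α−β) − 2d(sin α − sin β))/8 = -0.195126; p = 2π − arccos c = 4.516003 rad; φ = atan2(cos β − cos α, d + sin α − sin β) = 0.249358 rad; t = (φ − α + p/2) mod 2π = 4.049639 rad, q = (β − α − t + p) mod 2π = 1.351246 rad → L = 2.75·(4.049639 + 4.516003 + 1.351246) = 2.75·9.916888 = 27.271442 m
Shortest: RLR with L = 17.868286 m ≈ 17.8683 m
Convert RLR to answer units (arcs ×180/π): t = 0.502858·180/π = 28.8116°, p = 3.691220·180/π = 211.4913°, q = 2.303480·180/π = 131.9797°, L = 17.8683 m.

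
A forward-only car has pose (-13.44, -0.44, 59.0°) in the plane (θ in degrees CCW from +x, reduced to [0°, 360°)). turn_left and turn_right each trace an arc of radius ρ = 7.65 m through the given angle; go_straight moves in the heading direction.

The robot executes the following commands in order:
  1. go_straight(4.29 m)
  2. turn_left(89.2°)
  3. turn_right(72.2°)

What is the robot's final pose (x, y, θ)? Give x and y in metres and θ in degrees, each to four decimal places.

(-17.1482, 22.0313, 76.0000°)

set_pose: (x, y, θ) = (-13.4400, -0.4400, 59.0000°), ρ = 7.65
go_straight(4.29): x += 4.29·cos θ, y += 4.29·sin θ → (-11.2305, 3.2372, 59.0000°)
turn_left(89.2°): centre at ρ to the left, rotate +89.2° → (-13.7566, 13.6790, 148.2000°)
turn_right(72.2°): centre at ρ to the right, rotate −72.2° → (-17.1482, 22.0313, 76.0000°)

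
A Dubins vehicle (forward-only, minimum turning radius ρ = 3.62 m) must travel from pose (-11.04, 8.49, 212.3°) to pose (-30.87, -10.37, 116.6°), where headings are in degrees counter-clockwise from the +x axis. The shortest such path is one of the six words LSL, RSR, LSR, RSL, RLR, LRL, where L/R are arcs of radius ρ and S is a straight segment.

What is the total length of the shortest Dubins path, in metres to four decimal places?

31.1576 m

Let ψ = atan2(Δy, Δx) = atan2(-18.86, -19.83) = -136.4362° be the start→goal bearing.
Normalize: d = |goal − start| / ρ = 27.366558/3.62 = 7.559823, α = (θ_start − ψ) mod 360° = 348.7362° = 6.086594 rad, β = (θ_goal − ψ) mod 360° = 253.0362° = 4.416314 rad.
Common terms: sin α = -0.195327, cos α = 0.980738, sin β = -0.956489, cos β = -0.291768, cos(α−β) = -0.099320, d² = 57.150919. Work in radians in the unit-radius frame; every candidate has L = ρ·(t + p + q).
LSL: p² = 2 + d² − 2cos(α−β) + 2d(sin α − sin β) = 70.858058; p = √p² = 8.417723; φ = atan2(cos β − cos α, d + sin α − sin β) = -0.151752 rad; t = (φ − α) mod 2π = 0.044839 rad, q = (β − φ) mod 2π = 4.568066 rad → L = 3.62·(0.044839 + 8.417723 + 4.568066) = 3.62·13.030628 = 47.170874 m
RSR: p² = 2 + d² − 2cos(α−β) + 2d(sin β − sin α) = 47.841059; p = √p² = 6.916723; φ = atan2(cos α − cos β, d − sin α + sin β) = 0.185029 rad; t = (α − φ) mod 2π = 5.901565 rad, q = (φ − β) mod 2π = 2.051900 rad → L = 3.62·(5.901565 + 6.916723 + 2.051900) = 3.62·14.870189 = 53.830083 m
LSR: p² = d² − 2 + 2cos(α−β) + 2d(sin α + sin β) = 37.537226; p = √p² = 6.126763; φ = atan2(−cos α − cos β, d + sin α + sin β) − atan2(−2, p) = 0.208425 rad; t = (φ − α) mod 2π = 0.405016 rad, q = (φ − β) mod 2π = 2.075296 rad → L = 3.62·(0.405016 + 6.126763 + 2.075296) = 3.62·8.607075 = 31.157613 m
RSL: p² = d² − 2 + 2cos(α−β) − 2d(sin α + sin β) = 72.367332; p = √p² = 8.506899; φ = atan2(cos α + cos β, d − sin α − sin β) − atan2(2, p) = -0.151988 rad; t = (α − φ) mod 2π = 6.238582 rad, q = (β − φ) mod 2π = 4.568302 rad → L = 3.62·(6.238582 + 8.506899 + 4.568302) = 3.62·19.313784 = 69.915896 m
RLR: c = (6 − d² + 2cos(α−β) + 2d(sin α − sin β))/8 = -4.980132, |c| > 1 → infeasible
LRL: c = (6 − d² + 2cos(α−β) − 2d(sin α − sin β))/8 = -7.857257, |c| > 1 → infeasible
Shortest: LSR with L = 31.157613 m ≈ 31.1576 m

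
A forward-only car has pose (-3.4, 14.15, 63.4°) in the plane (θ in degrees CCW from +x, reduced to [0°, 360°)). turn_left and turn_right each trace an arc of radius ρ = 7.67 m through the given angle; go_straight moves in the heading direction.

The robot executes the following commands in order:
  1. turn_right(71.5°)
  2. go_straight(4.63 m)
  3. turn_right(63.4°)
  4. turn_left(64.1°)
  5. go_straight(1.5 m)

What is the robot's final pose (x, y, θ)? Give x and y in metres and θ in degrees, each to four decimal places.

set_pose: (x, y, θ) = (-3.4000, 14.1500, 63.4000°), ρ = 7.67
turn_right(71.5°): centre at ρ to the right, rotate −71.5° → (4.5389, 18.3092, -8.1000° ≡ 351.9000°)
go_straight(4.63): x += 4.63·cos θ, y += 4.63·sin θ → (9.1227, 17.6568, 351.9000°)
turn_right(63.4°): centre at ρ to the right, rotate −63.4° → (15.3156, 12.4970, 288.5000°)
turn_left(64.1°): centre at ρ to the left, rotate +64.1° → (21.6014, 7.3247, 352.6000°)
go_straight(1.5): x += 1.5·cos θ, y += 1.5·sin θ → (23.0889, 7.1315, 352.6000°)

(23.0889, 7.1315, 352.6000°)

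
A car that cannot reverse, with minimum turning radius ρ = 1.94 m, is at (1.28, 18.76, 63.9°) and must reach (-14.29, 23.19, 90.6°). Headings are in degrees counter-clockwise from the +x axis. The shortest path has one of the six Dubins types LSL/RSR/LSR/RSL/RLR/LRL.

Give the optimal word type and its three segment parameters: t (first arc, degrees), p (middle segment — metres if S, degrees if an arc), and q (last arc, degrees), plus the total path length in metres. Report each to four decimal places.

Let ψ = atan2(Δy, Δx) = atan2(4.43, -15.57) = 164.1178° be the start→goal bearing.
Normalize: d = |goal − start| / ρ = 16.187952/1.94 = 8.344305, α = (θ_start − ψ) mod 360° = 259.7822° = 4.534055 rad, β = (θ_goal − ψ) mod 360° = 286.4822° = 5.000058 rad.
Common terms: sin α = -0.984141, cos α = -0.177391, sin β = -0.958908, cos β = 0.283717, cos(α−β) = 0.893371, d² = 69.627431. Work in radians in the unit-radius frame; every candidate has L = ρ·(t + p + q).
LSL: p² = 2 + d² − 2cos(α−β) + 2d(sin α − sin β) = 69.419592; p = √p² = 8.331842; φ = atan2(cos β − cos α, d + sin α − sin β) = 0.055371 rad; t = (φ − α) mod 2π = 1.804502 rad, q = (β − φ) mod 2π = 4.944686 rad → L = 1.94·(1.804502 + 8.331842 + 4.944686) = 1.94·15.081030 = 29.257199 m
RSR: p² = 2 + d² − 2cos(α−β) + 2d(sin β − sin α) = 70.261785; p = √p² = 8.382230; φ = atan2(cos α − cos β, d − sin α + sin β) = -0.055038 rad; t = (α − φ) mod 2π = 4.589093 rad, q = (φ − β) mod 2π = 1.228090 rad → L = 1.94·(4.589093 + 8.382230 + 1.228090) = 1.94·14.199413 = 27.546861 m
LSR: p² = d² − 2 + 2cos(α−β) + 2d(sin α + sin β) = 36.987394; p = √p² = 6.081726; φ = atan2(−cos α − cos β, d + sin α + sin β) − atan2(−2, p) = 0.301105 rad; t = (φ − α) mod 2π = 2.050236 rad, q = (φ − β) mod 2π = 1.584233 rad → L = 1.94·(2.050236 + 6.081726 + 1.584233) = 1.94·9.716195 = 18.849418 m
RSL: p² = d² − 2 + 2cos(α−β) − 2d(sin α + sin β) = 101.840954; p = √p² = 10.091628; φ = atan2(cos α + cos β, d − sin α − sin β) − atan2(2, p) = -0.185314 rad; t = (α − φ) mod 2π = 4.719368 rad, q = (β − φ) mod 2π = 5.185371 rad → L = 1.94·(4.719368 + 10.091628 + 5.185371) = 1.94·19.996367 = 38.792952 m
RLR: c = (6 − d² + 2cos(α−β) + 2d(sin α − sin β))/8 = -7.782723, |c| > 1 → infeasible
LRL: c = (6 − d² + 2cos(α−β) − 2d(sin α − sin β))/8 = -7.677449, |c| > 1 → infeasible
Shortest: LSR with L = 18.849418 m ≈ 18.8494 m
Convert LSR to answer units (arcs ×180/π): t = 2.050236·180/π = 117.4699°, p = ρ·p = 1.94·6.081726 = 11.7985 m, q = 1.584233·180/π = 90.7699°, L = 18.8494 m.

LSR: t = 117.4699°, p = 11.7985 m, q = 90.7699°, L = 18.8494 m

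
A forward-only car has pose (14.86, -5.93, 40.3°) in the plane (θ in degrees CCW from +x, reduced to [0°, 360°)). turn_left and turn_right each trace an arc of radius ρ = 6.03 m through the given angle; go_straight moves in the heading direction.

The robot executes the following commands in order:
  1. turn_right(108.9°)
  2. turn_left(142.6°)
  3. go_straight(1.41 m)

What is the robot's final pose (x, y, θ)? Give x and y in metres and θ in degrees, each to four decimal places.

(36.1737, -6.4352, 74.0000°)

set_pose: (x, y, θ) = (14.8600, -5.9300, 40.3000°), ρ = 6.03
turn_right(108.9°): centre at ρ to the right, rotate −108.9° → (24.3744, -8.3287, -68.6000° ≡ 291.4000°)
turn_left(142.6°): centre at ρ to the left, rotate +142.6° → (35.7851, -7.7906, 434.0000° ≡ 74.0000°)
go_straight(1.41): x += 1.41·cos θ, y += 1.41·sin θ → (36.1737, -6.4352, 74.0000°)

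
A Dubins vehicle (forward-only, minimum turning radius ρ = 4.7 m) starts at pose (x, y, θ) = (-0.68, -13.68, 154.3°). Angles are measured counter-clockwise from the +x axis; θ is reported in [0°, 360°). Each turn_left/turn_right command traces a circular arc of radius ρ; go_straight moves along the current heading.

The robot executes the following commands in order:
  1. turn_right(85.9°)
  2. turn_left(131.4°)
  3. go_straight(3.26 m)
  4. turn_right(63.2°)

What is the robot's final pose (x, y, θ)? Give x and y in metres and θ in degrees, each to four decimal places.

set_pose: (x, y, θ) = (-0.6800, -13.6800, 154.3000°), ρ = 4.7
turn_right(85.9°): centre at ρ to the right, rotate −85.9° → (-3.0118, -7.7148, 68.4000°)
turn_left(131.4°): centre at ρ to the left, rotate +131.4° → (-8.9738, -1.5624, 199.8000°)
go_straight(3.26): x += 3.26·cos θ, y += 3.26·sin θ → (-12.0410, -2.6667, 199.8000°)
turn_right(63.2°): centre at ρ to the right, rotate −63.2° → (-16.8624, -1.6595, 136.6000°)

(-16.8624, -1.6595, 136.6000°)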